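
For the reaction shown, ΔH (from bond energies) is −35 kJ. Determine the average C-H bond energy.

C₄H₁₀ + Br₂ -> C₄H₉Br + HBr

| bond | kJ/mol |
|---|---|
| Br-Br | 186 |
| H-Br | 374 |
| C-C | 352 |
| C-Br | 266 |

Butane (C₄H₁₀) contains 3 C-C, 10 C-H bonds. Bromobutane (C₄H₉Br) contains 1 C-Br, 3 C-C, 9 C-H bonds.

D(C-H) ≈ 419 kJ/mol

Let D be the C-H bond energy.
Σ(broken) = 1×186 + 3×352 + 10×D = 1242 + 10D
Σ(formed) = 1×266 + 3×352 + 9×D + 1×374 = 1696 + 9D
ΔH = Σ(broken) − Σ(formed) = (1242 + 10D) − (1696 + 9D) = −454 + D
Setting this equal to −35 kJ gives D = 419 kJ/mol.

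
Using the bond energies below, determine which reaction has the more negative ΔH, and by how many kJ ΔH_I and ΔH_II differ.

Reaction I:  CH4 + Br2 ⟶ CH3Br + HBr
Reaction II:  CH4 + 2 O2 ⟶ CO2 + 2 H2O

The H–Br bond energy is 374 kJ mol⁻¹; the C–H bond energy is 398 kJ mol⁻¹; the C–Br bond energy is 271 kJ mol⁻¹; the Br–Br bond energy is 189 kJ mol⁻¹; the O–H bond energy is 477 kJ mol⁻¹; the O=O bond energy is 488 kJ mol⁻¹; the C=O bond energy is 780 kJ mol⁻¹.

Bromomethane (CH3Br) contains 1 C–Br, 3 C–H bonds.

Reaction I:
  Bonds broken (reactants):
    Br–Br: 1 × 189 = 189
    C–H: 4 × 398 = 1592
    Σ(broken) = 1781 kJ
  Bonds formed (products):
    C–Br: 1 × 271 = 271
    C–H: 3 × 398 = 1194
    H–Br: 1 × 374 = 374
    Σ(formed) = 1839 kJ
  ΔH_I = 1781 − 1839 = −58 kJ
Reaction II:
  Bonds broken (reactants):
    C–H: 4 × 398 = 1592
    O=O: 2 × 488 = 976
    Σ(broken) = 2568 kJ
  Bonds formed (products):
    C=O: 2 × 780 = 1560
    O–H: 4 × 477 = 1908
    Σ(formed) = 3468 kJ
  ΔH_II = 2568 − 3468 = −900 kJ
ΔH_I − ΔH_II = +842 kJ, so reaction II has the more negative ΔH; |ΔH_I − ΔH_II| = 842 kJ.

Reaction II, by 842 kJ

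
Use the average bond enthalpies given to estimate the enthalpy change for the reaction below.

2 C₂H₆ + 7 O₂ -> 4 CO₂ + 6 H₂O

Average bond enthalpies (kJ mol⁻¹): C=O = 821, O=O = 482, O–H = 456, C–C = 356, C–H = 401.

Bonds broken (reactants):
  C–C: 2 × 356 = 712
  C–H: 12 × 401 = 4812
  O=O: 7 × 482 = 3374
  Σ(broken) = 8898 kJ
Bonds formed (products):
  C=O: 8 × 821 = 6568
  O–H: 12 × 456 = 5472
  Σ(formed) = 12040 kJ
ΔH = Σ(broken) − Σ(formed) = 8898 − 12040 = −3142 kJ

ΔH ≈ −3142 kJ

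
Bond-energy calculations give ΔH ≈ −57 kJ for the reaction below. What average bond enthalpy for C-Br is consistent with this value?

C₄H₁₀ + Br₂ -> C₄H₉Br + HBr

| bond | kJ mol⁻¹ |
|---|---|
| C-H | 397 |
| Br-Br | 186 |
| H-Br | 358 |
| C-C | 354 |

Let D be the C-Br bond energy.
Σ(broken) = 1×186 + 3×354 + 10×397 = 5218
Σ(formed) = 1×D + 3×354 + 9×397 + 1×358 = 4993 + D
ΔH = Σ(broken) − Σ(formed) = (5218) − (4993 + D) = +225 − D
Setting this equal to −57 kJ gives D = 282 kJ/mol.

D(C-Br) ≈ 282 kJ/mol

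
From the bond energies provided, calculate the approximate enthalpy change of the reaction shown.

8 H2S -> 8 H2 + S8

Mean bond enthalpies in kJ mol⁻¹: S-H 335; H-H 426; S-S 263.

Bonds broken (reactants):
  S-H: 16 × 335 = 5360
  Σ(broken) = 5360 kJ
Bonds formed (products):
  H-H: 8 × 426 = 3408
  S-S: 8 × 263 = 2104
  Σ(formed) = 5512 kJ
ΔH = Σ(broken) − Σ(formed) = 5360 − 5512 = −152 kJ

ΔH ≈ −152 kJ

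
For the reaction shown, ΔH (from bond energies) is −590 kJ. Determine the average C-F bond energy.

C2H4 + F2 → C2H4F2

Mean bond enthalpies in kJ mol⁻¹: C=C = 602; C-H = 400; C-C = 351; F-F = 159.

D(C-F) ≈ 500 kJ/mol

Let D be the C-F bond energy.
Σ(broken) = 4×400 + 1×602 + 1×159 = 2361
Σ(formed) = 1×351 + 2×D + 4×400 = 1951 + 2D
ΔH = Σ(broken) − Σ(formed) = (2361) − (1951 + 2D) = +410 − 2D
Setting this equal to −590 kJ gives 2D = 1000, so D = 500 kJ/mol.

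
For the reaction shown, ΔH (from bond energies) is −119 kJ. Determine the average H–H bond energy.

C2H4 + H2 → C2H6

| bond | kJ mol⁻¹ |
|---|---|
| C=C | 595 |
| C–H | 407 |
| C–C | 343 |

D(H–H) ≈ 443 kJ/mol

Let D be the H–H bond energy.
Σ(broken) = 4×407 + 1×595 + 1×D = 2223 + D
Σ(formed) = 1×343 + 6×407 = 2785
ΔH = Σ(broken) − Σ(formed) = (2223 + D) − (2785) = −562 + D
Setting this equal to −119 kJ gives D = 443 kJ/mol.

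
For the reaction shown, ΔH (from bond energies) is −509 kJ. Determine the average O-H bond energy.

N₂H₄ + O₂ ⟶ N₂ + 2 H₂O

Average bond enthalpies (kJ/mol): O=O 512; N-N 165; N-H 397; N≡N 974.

Let D be the O-H bond energy.
Σ(broken) = 4×397 + 1×165 + 1×512 = 2265
Σ(formed) = 1×974 + 4×D = 974 + 4D
ΔH = Σ(broken) − Σ(formed) = (2265) − (974 + 4D) = +1291 − 4D
Setting this equal to −509 kJ gives 4D = 1800, so D = 450 kJ/mol.

D(O-H) ≈ 450 kJ/mol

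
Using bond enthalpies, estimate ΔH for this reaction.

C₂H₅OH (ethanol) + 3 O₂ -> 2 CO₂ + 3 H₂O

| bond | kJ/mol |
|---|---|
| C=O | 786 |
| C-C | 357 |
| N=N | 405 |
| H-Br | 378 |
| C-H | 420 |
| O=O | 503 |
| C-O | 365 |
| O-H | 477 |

Bonds broken (reactants):
  C-C: 1 × 357 = 357
  C-H: 5 × 420 = 2100
  C-O: 1 × 365 = 365
  O-H: 1 × 477 = 477
  O=O: 3 × 503 = 1509
  Σ(broken) = 4808 kJ
Bonds formed (products):
  C=O: 4 × 786 = 3144
  O-H: 6 × 477 = 2862
  Σ(formed) = 6006 kJ
ΔH = Σ(broken) − Σ(formed) = 4808 − 6006 = −1198 kJ

ΔH ≈ −1198 kJ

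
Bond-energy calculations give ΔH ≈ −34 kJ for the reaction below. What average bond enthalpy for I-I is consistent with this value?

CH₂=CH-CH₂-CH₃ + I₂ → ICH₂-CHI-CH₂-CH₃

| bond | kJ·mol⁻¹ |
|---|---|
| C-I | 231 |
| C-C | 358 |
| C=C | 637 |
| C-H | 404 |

Let D be the I-I bond energy.
Σ(broken) = 2×358 + 8×404 + 1×637 + 1×D = 4585 + D
Σ(formed) = 3×358 + 8×404 + 2×231 = 4768
ΔH = Σ(broken) − Σ(formed) = (4585 + D) − (4768) = −183 + D
Setting this equal to −34 kJ gives D = 149 kJ/mol.

D(I-I) ≈ 149 kJ/mol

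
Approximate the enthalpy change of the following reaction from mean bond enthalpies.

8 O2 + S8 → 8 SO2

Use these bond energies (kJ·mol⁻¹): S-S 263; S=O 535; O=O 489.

Bonds broken (reactants):
  O=O: 8 × 489 = 3912
  S-S: 8 × 263 = 2104
  Σ(broken) = 6016 kJ
Bonds formed (products):
  S=O: 16 × 535 = 8560
  Σ(formed) = 8560 kJ
ΔH = Σ(broken) − Σ(formed) = 6016 − 8560 = −2544 kJ

ΔH ≈ −2544 kJ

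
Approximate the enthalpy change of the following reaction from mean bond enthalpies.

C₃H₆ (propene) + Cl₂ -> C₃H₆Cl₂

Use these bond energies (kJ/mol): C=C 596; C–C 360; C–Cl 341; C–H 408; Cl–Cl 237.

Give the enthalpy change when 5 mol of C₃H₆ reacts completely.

ΔH = −1045 kJ

Bonds broken (reactants):
  C–C: 1 × 360 = 360
  C–H: 6 × 408 = 2448
  C=C: 1 × 596 = 596
  Cl–Cl: 1 × 237 = 237
  Σ(broken) = 3641 kJ
Bonds formed (products):
  C–C: 2 × 360 = 720
  C–Cl: 2 × 341 = 682
  C–H: 6 × 408 = 2448
  Σ(formed) = 3850 kJ
ΔH = Σ(broken) − Σ(formed) = 3641 − 3850 = −209 kJ
For 5× the reaction as written: 5 × (−209) = −1045 kJ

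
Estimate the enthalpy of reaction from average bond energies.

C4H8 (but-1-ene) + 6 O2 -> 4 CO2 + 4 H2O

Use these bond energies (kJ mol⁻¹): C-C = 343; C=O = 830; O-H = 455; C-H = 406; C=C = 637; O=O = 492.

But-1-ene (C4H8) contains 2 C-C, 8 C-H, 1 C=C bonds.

Bonds broken (reactants):
  C-C: 2 × 343 = 686
  C-H: 8 × 406 = 3248
  C=C: 1 × 637 = 637
  O=O: 6 × 492 = 2952
  Σ(broken) = 7523 kJ
Bonds formed (products):
  C=O: 8 × 830 = 6640
  O-H: 8 × 455 = 3640
  Σ(formed) = 10280 kJ
ΔH = Σ(broken) − Σ(formed) = 7523 − 10280 = −2757 kJ

ΔH ≈ −2757 kJ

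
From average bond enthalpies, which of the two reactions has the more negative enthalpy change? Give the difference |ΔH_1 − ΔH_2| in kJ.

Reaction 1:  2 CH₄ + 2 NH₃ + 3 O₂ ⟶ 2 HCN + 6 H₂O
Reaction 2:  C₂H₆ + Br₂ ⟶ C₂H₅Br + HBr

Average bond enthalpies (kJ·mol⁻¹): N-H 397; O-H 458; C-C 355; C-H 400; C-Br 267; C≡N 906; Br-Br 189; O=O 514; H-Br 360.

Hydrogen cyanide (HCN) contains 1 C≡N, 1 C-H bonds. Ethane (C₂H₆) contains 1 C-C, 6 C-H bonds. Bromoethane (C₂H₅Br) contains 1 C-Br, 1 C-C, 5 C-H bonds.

Reaction 1:
  Bonds broken (reactants):
    C-H: 8 × 400 = 3200
    N-H: 6 × 397 = 2382
    O=O: 3 × 514 = 1542
    Σ(broken) = 7124 kJ
  Bonds formed (products):
    C≡N: 2 × 906 = 1812
    C-H: 2 × 400 = 800
    O-H: 12 × 458 = 5496
    Σ(formed) = 8108 kJ
  ΔH_1 = 7124 − 8108 = −984 kJ
Reaction 2:
  Bonds broken (reactants):
    Br-Br: 1 × 189 = 189
    C-C: 1 × 355 = 355
    C-H: 6 × 400 = 2400
    Σ(broken) = 2944 kJ
  Bonds formed (products):
    C-Br: 1 × 267 = 267
    C-C: 1 × 355 = 355
    C-H: 5 × 400 = 2000
    H-Br: 1 × 360 = 360
    Σ(formed) = 2982 kJ
  ΔH_2 = 2944 − 2982 = −38 kJ
ΔH_1 − ΔH_2 = −946 kJ, so reaction 1 has the more negative ΔH; |ΔH_1 − ΔH_2| = 946 kJ.

Reaction 1, by 946 kJ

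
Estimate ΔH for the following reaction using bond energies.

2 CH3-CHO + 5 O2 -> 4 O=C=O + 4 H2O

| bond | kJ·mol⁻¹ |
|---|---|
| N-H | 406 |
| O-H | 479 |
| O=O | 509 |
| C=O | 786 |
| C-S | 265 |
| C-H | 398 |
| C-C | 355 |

ΔH ≈ −2109 kJ

Bonds broken (reactants):
  C-C: 2 × 355 = 710
  C-H: 8 × 398 = 3184
  C=O: 2 × 786 = 1572
  O=O: 5 × 509 = 2545
  Σ(broken) = 8011 kJ
Bonds formed (products):
  C=O: 8 × 786 = 6288
  O-H: 8 × 479 = 3832
  Σ(formed) = 10120 kJ
ΔH = Σ(broken) − Σ(formed) = 8011 − 10120 = −2109 kJ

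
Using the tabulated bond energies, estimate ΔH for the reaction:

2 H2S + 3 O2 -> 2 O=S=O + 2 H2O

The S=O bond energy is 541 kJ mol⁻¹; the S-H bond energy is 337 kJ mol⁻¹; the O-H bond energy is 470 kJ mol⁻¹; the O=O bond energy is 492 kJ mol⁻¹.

Bonds broken (reactants):
  O=O: 3 × 492 = 1476
  S-H: 4 × 337 = 1348
  Σ(broken) = 2824 kJ
Bonds formed (products):
  O-H: 4 × 470 = 1880
  S=O: 4 × 541 = 2164
  Σ(formed) = 4044 kJ
ΔH = Σ(broken) − Σ(formed) = 2824 − 4044 = −1220 kJ

ΔH ≈ −1220 kJ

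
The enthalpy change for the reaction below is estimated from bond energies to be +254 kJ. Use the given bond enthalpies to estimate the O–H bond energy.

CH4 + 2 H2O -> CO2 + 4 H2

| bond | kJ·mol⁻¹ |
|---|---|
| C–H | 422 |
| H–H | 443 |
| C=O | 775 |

D(O–H) ≈ 472 kJ/mol

Let D be the O–H bond energy.
Σ(broken) = 4×422 + 4×D = 1688 + 4D
Σ(formed) = 2×775 + 4×443 = 3322
ΔH = Σ(broken) − Σ(formed) = (1688 + 4D) − (3322) = −1634 + 4D
Setting this equal to +254 kJ gives 4D = 1888, so D = 472 kJ/mol.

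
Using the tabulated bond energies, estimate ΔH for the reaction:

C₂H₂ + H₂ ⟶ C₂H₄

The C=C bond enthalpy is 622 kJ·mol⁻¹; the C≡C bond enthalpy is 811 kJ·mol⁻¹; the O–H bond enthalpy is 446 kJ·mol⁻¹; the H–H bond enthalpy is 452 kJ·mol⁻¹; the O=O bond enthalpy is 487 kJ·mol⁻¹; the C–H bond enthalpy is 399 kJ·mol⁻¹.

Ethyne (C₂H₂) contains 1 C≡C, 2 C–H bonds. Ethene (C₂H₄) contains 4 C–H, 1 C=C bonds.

ΔH ≈ −157 kJ

Bonds broken (reactants):
  C≡C: 1 × 811 = 811
  C–H: 2 × 399 = 798
  H–H: 1 × 452 = 452
  Σ(broken) = 2061 kJ
Bonds formed (products):
  C–H: 4 × 399 = 1596
  C=C: 1 × 622 = 622
  Σ(formed) = 2218 kJ
ΔH = Σ(broken) − Σ(formed) = 2061 − 2218 = −157 kJ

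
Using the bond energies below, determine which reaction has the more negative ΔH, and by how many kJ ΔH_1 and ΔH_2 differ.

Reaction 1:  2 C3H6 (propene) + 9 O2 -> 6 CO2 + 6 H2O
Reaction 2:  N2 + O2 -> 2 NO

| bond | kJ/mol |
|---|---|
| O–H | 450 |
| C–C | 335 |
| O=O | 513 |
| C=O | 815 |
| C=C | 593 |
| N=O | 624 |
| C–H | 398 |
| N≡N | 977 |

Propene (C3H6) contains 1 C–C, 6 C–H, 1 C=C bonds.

Reaction 1:
  Bonds broken (reactants):
    C–C: 2 × 335 = 670
    C–H: 12 × 398 = 4776
    C=C: 2 × 593 = 1186
    O=O: 9 × 513 = 4617
    Σ(broken) = 11249 kJ
  Bonds formed (products):
    C=O: 12 × 815 = 9780
    O–H: 12 × 450 = 5400
    Σ(formed) = 15180 kJ
  ΔH_1 = 11249 − 15180 = −3931 kJ
Reaction 2:
  Bonds broken (reactants):
    N≡N: 1 × 977 = 977
    O=O: 1 × 513 = 513
    Σ(broken) = 1490 kJ
  Bonds formed (products):
    N=O: 2 × 624 = 1248
    Σ(formed) = 1248 kJ
  ΔH_2 = 1490 − 1248 = +242 kJ
ΔH_1 − ΔH_2 = −4173 kJ, so reaction 1 has the more negative ΔH; |ΔH_1 − ΔH_2| = 4173 kJ.

Reaction 1, by 4173 kJ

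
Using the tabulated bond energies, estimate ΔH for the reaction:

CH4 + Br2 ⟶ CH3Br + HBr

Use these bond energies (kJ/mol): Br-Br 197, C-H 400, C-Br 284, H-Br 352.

ΔH ≈ −39 kJ

Bonds broken (reactants):
  Br-Br: 1 × 197 = 197
  C-H: 4 × 400 = 1600
  Σ(broken) = 1797 kJ
Bonds formed (products):
  C-Br: 1 × 284 = 284
  C-H: 3 × 400 = 1200
  H-Br: 1 × 352 = 352
  Σ(formed) = 1836 kJ
ΔH = Σ(broken) − Σ(formed) = 1797 − 1836 = −39 kJ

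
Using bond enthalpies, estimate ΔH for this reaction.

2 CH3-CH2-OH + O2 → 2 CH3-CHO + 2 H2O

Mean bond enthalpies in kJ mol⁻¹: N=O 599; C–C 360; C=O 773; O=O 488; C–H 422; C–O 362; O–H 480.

ΔH ≈ −450 kJ

Bonds broken (reactants):
  C–C: 2 × 360 = 720
  C–H: 10 × 422 = 4220
  C–O: 2 × 362 = 724
  O–H: 2 × 480 = 960
  O=O: 1 × 488 = 488
  Σ(broken) = 7112 kJ
Bonds formed (products):
  C–C: 2 × 360 = 720
  C–H: 8 × 422 = 3376
  C=O: 2 × 773 = 1546
  O–H: 4 × 480 = 1920
  Σ(formed) = 7562 kJ
ΔH = Σ(broken) − Σ(formed) = 7112 − 7562 = −450 kJ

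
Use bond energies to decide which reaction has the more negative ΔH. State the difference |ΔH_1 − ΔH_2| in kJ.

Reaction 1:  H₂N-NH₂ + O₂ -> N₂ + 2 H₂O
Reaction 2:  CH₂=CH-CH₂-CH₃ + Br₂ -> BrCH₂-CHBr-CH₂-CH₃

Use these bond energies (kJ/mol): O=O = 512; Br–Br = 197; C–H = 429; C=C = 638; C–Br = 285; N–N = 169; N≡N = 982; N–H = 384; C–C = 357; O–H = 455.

Reaction 1, by 493 kJ

Reaction 1:
  Bonds broken (reactants):
    N–H: 4 × 384 = 1536
    N–N: 1 × 169 = 169
    O=O: 1 × 512 = 512
    Σ(broken) = 2217 kJ
  Bonds formed (products):
    N≡N: 1 × 982 = 982
    O–H: 4 × 455 = 1820
    Σ(formed) = 2802 kJ
  ΔH_1 = 2217 − 2802 = −585 kJ
Reaction 2:
  Bonds broken (reactants):
    Br–Br: 1 × 197 = 197
    C–C: 2 × 357 = 714
    C–H: 8 × 429 = 3432
    C=C: 1 × 638 = 638
    Σ(broken) = 4981 kJ
  Bonds formed (products):
    C–Br: 2 × 285 = 570
    C–C: 3 × 357 = 1071
    C–H: 8 × 429 = 3432
    Σ(formed) = 5073 kJ
  ΔH_2 = 4981 − 5073 = −92 kJ
ΔH_1 − ΔH_2 = −493 kJ, so reaction 1 has the more negative ΔH; |ΔH_1 − ΔH_2| = 493 kJ.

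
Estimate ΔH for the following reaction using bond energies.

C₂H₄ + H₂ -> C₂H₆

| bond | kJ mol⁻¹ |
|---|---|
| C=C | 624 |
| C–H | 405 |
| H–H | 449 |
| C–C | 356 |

Bonds broken (reactants):
  C–H: 4 × 405 = 1620
  C=C: 1 × 624 = 624
  H–H: 1 × 449 = 449
  Σ(broken) = 2693 kJ
Bonds formed (products):
  C–C: 1 × 356 = 356
  C–H: 6 × 405 = 2430
  Σ(formed) = 2786 kJ
ΔH = Σ(broken) − Σ(formed) = 2693 − 2786 = −93 kJ

ΔH ≈ −93 kJ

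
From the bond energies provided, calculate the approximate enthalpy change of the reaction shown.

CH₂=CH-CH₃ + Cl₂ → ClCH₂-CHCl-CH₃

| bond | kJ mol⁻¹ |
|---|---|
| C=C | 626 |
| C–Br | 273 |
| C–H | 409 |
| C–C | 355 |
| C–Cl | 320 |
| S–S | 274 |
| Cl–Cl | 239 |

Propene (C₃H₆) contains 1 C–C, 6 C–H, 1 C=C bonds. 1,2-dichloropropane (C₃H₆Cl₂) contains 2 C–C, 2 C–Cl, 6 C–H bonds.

ΔH ≈ −130 kJ

Bonds broken (reactants):
  C–C: 1 × 355 = 355
  C–H: 6 × 409 = 2454
  C=C: 1 × 626 = 626
  Cl–Cl: 1 × 239 = 239
  Σ(broken) = 3674 kJ
Bonds formed (products):
  C–C: 2 × 355 = 710
  C–Cl: 2 × 320 = 640
  C–H: 6 × 409 = 2454
  Σ(formed) = 3804 kJ
ΔH = Σ(broken) − Σ(formed) = 3674 − 3804 = −130 kJ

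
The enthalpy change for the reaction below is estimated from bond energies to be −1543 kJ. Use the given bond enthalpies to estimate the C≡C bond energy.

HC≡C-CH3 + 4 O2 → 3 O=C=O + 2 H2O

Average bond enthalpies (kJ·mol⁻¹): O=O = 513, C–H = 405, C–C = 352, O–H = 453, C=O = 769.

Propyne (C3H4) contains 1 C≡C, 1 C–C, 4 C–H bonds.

D(C≡C) ≈ 859 kJ/mol

Let D be the C≡C bond energy.
Σ(broken) = 1×D + 1×352 + 4×405 + 4×513 = 4024 + D
Σ(formed) = 6×769 + 4×453 = 6426
ΔH = Σ(broken) − Σ(formed) = (4024 + D) − (6426) = −2402 + D
Setting this equal to −1543 kJ gives D = 859 kJ/mol.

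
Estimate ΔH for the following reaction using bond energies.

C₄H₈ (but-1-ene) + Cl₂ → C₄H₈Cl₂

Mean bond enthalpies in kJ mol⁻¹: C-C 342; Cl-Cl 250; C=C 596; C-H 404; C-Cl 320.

ΔH ≈ −136 kJ

Bonds broken (reactants):
  C-C: 2 × 342 = 684
  C-H: 8 × 404 = 3232
  C=C: 1 × 596 = 596
  Cl-Cl: 1 × 250 = 250
  Σ(broken) = 4762 kJ
Bonds formed (products):
  C-C: 3 × 342 = 1026
  C-Cl: 2 × 320 = 640
  C-H: 8 × 404 = 3232
  Σ(formed) = 4898 kJ
ΔH = Σ(broken) − Σ(formed) = 4762 − 4898 = −136 kJ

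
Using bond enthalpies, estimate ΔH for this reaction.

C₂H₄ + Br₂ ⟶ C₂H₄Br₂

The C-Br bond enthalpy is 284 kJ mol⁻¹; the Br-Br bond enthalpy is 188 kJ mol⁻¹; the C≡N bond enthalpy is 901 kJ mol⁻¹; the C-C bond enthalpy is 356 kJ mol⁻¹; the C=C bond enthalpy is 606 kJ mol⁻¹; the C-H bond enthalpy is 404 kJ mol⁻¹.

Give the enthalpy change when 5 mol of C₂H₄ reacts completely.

Bonds broken (reactants):
  Br-Br: 1 × 188 = 188
  C-H: 4 × 404 = 1616
  C=C: 1 × 606 = 606
  Σ(broken) = 2410 kJ
Bonds formed (products):
  C-Br: 2 × 284 = 568
  C-C: 1 × 356 = 356
  C-H: 4 × 404 = 1616
  Σ(formed) = 2540 kJ
ΔH = Σ(broken) − Σ(formed) = 2410 − 2540 = −130 kJ
For 5× the reaction as written: 5 × (−130) = −650 kJ

ΔH = −650 kJ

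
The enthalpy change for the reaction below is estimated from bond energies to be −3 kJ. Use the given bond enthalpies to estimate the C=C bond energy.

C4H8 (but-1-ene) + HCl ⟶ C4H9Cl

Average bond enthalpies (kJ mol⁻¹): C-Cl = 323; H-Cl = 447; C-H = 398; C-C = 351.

D(C=C) ≈ 622 kJ/mol

Let D be the C=C bond energy.
Σ(broken) = 2×351 + 8×398 + 1×D + 1×447 = 4333 + D
Σ(formed) = 3×351 + 1×323 + 9×398 = 4958
ΔH = Σ(broken) − Σ(formed) = (4333 + D) − (4958) = −625 + D
Setting this equal to −3 kJ gives D = 622 kJ/mol.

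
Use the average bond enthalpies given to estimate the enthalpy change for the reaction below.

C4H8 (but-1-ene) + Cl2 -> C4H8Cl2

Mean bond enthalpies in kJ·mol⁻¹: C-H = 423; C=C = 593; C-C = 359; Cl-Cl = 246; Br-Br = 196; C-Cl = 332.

Bonds broken (reactants):
  C-C: 2 × 359 = 718
  C-H: 8 × 423 = 3384
  C=C: 1 × 593 = 593
  Cl-Cl: 1 × 246 = 246
  Σ(broken) = 4941 kJ
Bonds formed (products):
  C-C: 3 × 359 = 1077
  C-Cl: 2 × 332 = 664
  C-H: 8 × 423 = 3384
  Σ(formed) = 5125 kJ
ΔH = Σ(broken) − Σ(formed) = 4941 − 5125 = −184 kJ

ΔH ≈ −184 kJ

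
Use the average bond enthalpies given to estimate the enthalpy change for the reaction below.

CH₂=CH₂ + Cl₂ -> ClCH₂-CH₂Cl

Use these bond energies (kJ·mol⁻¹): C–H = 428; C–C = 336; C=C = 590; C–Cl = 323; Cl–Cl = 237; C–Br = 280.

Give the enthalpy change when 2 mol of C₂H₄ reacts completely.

Bonds broken (reactants):
  C–H: 4 × 428 = 1712
  C=C: 1 × 590 = 590
  Cl–Cl: 1 × 237 = 237
  Σ(broken) = 2539 kJ
Bonds formed (products):
  C–C: 1 × 336 = 336
  C–Cl: 2 × 323 = 646
  C–H: 4 × 428 = 1712
  Σ(formed) = 2694 kJ
ΔH = Σ(broken) − Σ(formed) = 2539 − 2694 = −155 kJ
For 2× the reaction as written: 2 × (−155) = −310 kJ

ΔH = −310 kJ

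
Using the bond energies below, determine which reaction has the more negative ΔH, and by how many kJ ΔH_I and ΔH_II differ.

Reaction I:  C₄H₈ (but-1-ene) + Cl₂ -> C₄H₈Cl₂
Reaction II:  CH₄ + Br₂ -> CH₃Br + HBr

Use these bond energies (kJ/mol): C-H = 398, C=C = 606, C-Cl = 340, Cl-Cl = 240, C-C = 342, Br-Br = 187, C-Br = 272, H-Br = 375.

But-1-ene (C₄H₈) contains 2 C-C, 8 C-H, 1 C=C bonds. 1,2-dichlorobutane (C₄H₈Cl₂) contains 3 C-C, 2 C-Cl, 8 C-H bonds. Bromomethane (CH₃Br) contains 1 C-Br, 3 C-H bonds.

Reaction I, by 114 kJ

Reaction I:
  Bonds broken (reactants):
    C-C: 2 × 342 = 684
    C-H: 8 × 398 = 3184
    C=C: 1 × 606 = 606
    Cl-Cl: 1 × 240 = 240
    Σ(broken) = 4714 kJ
  Bonds formed (products):
    C-C: 3 × 342 = 1026
    C-Cl: 2 × 340 = 680
    C-H: 8 × 398 = 3184
    Σ(formed) = 4890 kJ
  ΔH_I = 4714 − 4890 = −176 kJ
Reaction II:
  Bonds broken (reactants):
    Br-Br: 1 × 187 = 187
    C-H: 4 × 398 = 1592
    Σ(broken) = 1779 kJ
  Bonds formed (products):
    C-Br: 1 × 272 = 272
    C-H: 3 × 398 = 1194
    H-Br: 1 × 375 = 375
    Σ(formed) = 1841 kJ
  ΔH_II = 1779 − 1841 = −62 kJ
ΔH_I − ΔH_II = −114 kJ, so reaction I has the more negative ΔH; |ΔH_I − ΔH_II| = 114 kJ.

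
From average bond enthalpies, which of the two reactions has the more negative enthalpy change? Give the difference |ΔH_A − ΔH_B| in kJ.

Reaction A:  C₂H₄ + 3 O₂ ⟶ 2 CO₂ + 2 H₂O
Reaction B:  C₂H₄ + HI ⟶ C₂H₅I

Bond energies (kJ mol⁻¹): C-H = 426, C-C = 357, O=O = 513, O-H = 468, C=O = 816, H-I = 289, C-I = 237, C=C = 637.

Reaction A:
  Bonds broken (reactants):
    C-H: 4 × 426 = 1704
    C=C: 1 × 637 = 637
    O=O: 3 × 513 = 1539
    Σ(broken) = 3880 kJ
  Bonds formed (products):
    C=O: 4 × 816 = 3264
    O-H: 4 × 468 = 1872
    Σ(formed) = 5136 kJ
  ΔH_A = 3880 − 5136 = −1256 kJ
Reaction B:
  Bonds broken (reactants):
    C-H: 4 × 426 = 1704
    C=C: 1 × 637 = 637
    H-I: 1 × 289 = 289
    Σ(broken) = 2630 kJ
  Bonds formed (products):
    C-C: 1 × 357 = 357
    C-H: 5 × 426 = 2130
    C-I: 1 × 237 = 237
    Σ(formed) = 2724 kJ
  ΔH_B = 2630 − 2724 = −94 kJ
ΔH_A − ΔH_B = −1162 kJ, so reaction A has the more negative ΔH; |ΔH_A − ΔH_B| = 1162 kJ.

Reaction A, by 1162 kJ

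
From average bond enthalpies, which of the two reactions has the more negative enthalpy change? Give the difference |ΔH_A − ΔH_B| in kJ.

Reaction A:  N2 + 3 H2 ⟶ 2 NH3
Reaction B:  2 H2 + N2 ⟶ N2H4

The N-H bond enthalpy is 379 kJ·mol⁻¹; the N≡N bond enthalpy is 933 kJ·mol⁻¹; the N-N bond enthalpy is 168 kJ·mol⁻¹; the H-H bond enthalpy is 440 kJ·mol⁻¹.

Reaction A:
  Bonds broken (reactants):
    H-H: 3 × 440 = 1320
    N≡N: 1 × 933 = 933
    Σ(broken) = 2253 kJ
  Bonds formed (products):
    N-H: 6 × 379 = 2274
    Σ(formed) = 2274 kJ
  ΔH_A = 2253 − 2274 = −21 kJ
Reaction B:
  Bonds broken (reactants):
    H-H: 2 × 440 = 880
    N≡N: 1 × 933 = 933
    Σ(broken) = 1813 kJ
  Bonds formed (products):
    N-H: 4 × 379 = 1516
    N-N: 1 × 168 = 168
    Σ(formed) = 1684 kJ
  ΔH_B = 1813 − 1684 = +129 kJ
ΔH_A − ΔH_B = −150 kJ, so reaction A has the more negative ΔH; |ΔH_A − ΔH_B| = 150 kJ.

Reaction A, by 150 kJ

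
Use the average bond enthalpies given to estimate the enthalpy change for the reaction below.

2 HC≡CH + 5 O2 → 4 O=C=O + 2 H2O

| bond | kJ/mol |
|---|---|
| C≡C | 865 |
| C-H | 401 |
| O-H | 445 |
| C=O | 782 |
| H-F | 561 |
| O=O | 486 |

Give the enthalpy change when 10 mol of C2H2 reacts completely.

ΔH = −11360 kJ

Bonds broken (reactants):
  C≡C: 2 × 865 = 1730
  C-H: 4 × 401 = 1604
  O=O: 5 × 486 = 2430
  Σ(broken) = 5764 kJ
Bonds formed (products):
  C=O: 8 × 782 = 6256
  O-H: 4 × 445 = 1780
  Σ(formed) = 8036 kJ
ΔH = Σ(broken) − Σ(formed) = 5764 − 8036 = −2272 kJ
For 5× the reaction as written: 5 × (−2272) = −11360 kJ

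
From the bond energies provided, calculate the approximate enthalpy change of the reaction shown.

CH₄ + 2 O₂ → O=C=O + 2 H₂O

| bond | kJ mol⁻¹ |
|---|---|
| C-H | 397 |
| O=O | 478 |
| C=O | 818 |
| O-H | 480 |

Bonds broken (reactants):
  C-H: 4 × 397 = 1588
  O=O: 2 × 478 = 956
  Σ(broken) = 2544 kJ
Bonds formed (products):
  C=O: 2 × 818 = 1636
  O-H: 4 × 480 = 1920
  Σ(formed) = 3556 kJ
ΔH = Σ(broken) − Σ(formed) = 2544 − 3556 = −1012 kJ

ΔH ≈ −1012 kJ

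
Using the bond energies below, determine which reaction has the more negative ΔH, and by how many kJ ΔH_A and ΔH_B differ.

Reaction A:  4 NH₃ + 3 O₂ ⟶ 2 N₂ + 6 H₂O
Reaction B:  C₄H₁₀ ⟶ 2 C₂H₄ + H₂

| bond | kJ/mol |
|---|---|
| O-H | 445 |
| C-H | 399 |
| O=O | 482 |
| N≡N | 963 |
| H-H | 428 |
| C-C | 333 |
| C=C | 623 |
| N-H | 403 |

Reaction A, by 1107 kJ

Reaction A:
  Bonds broken (reactants):
    N-H: 12 × 403 = 4836
    O=O: 3 × 482 = 1446
    Σ(broken) = 6282 kJ
  Bonds formed (products):
    N≡N: 2 × 963 = 1926
    O-H: 12 × 445 = 5340
    Σ(formed) = 7266 kJ
  ΔH_A = 6282 − 7266 = −984 kJ
Reaction B:
  Bonds broken (reactants):
    C-C: 3 × 333 = 999
    C-H: 10 × 399 = 3990
    Σ(broken) = 4989 kJ
  Bonds formed (products):
    C-H: 8 × 399 = 3192
    C=C: 2 × 623 = 1246
    H-H: 1 × 428 = 428
    Σ(formed) = 4866 kJ
  ΔH_B = 4989 − 4866 = +123 kJ
ΔH_A − ΔH_B = −1107 kJ, so reaction A has the more negative ΔH; |ΔH_A − ΔH_B| = 1107 kJ.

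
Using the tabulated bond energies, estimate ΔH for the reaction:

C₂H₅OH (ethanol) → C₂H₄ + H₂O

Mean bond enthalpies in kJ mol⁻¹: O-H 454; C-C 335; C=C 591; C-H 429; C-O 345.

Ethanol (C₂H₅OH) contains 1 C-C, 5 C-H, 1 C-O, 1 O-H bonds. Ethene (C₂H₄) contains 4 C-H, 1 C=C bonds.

ΔH ≈ +64 kJ

Bonds broken (reactants):
  C-C: 1 × 335 = 335
  C-H: 5 × 429 = 2145
  C-O: 1 × 345 = 345
  O-H: 1 × 454 = 454
  Σ(broken) = 3279 kJ
Bonds formed (products):
  C-H: 4 × 429 = 1716
  C=C: 1 × 591 = 591
  O-H: 2 × 454 = 908
  Σ(formed) = 3215 kJ
ΔH = Σ(broken) − Σ(formed) = 3279 − 3215 = +64 kJ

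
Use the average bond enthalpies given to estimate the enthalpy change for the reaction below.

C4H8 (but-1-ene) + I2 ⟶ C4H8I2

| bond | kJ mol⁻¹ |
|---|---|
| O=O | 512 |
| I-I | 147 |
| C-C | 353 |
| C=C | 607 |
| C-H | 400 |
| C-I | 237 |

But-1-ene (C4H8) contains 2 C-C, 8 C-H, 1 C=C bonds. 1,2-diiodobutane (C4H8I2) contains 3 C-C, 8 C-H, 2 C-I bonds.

Bonds broken (reactants):
  C-C: 2 × 353 = 706
  C-H: 8 × 400 = 3200
  C=C: 1 × 607 = 607
  I-I: 1 × 147 = 147
  Σ(broken) = 4660 kJ
Bonds formed (products):
  C-C: 3 × 353 = 1059
  C-H: 8 × 400 = 3200
  C-I: 2 × 237 = 474
  Σ(formed) = 4733 kJ
ΔH = Σ(broken) − Σ(formed) = 4660 − 4733 = −73 kJ

ΔH ≈ −73 kJ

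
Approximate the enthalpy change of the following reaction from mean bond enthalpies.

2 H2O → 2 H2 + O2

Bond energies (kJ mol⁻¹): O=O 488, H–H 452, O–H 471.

ΔH ≈ +492 kJ

Bonds broken (reactants):
  O–H: 4 × 471 = 1884
  Σ(broken) = 1884 kJ
Bonds formed (products):
  H–H: 2 × 452 = 904
  O=O: 1 × 488 = 488
  Σ(formed) = 1392 kJ
ΔH = Σ(broken) − Σ(formed) = 1884 − 1392 = +492 kJ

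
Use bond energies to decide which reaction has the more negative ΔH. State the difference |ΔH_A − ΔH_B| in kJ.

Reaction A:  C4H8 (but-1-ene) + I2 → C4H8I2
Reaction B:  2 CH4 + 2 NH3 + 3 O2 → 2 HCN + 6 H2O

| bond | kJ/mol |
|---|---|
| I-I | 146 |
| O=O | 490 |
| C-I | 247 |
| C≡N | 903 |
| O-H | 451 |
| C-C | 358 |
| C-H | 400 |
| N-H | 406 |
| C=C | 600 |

Reaction A:
  Bonds broken (reactants):
    C-C: 2 × 358 = 716
    C-H: 8 × 400 = 3200
    C=C: 1 × 600 = 600
    I-I: 1 × 146 = 146
    Σ(broken) = 4662 kJ
  Bonds formed (products):
    C-C: 3 × 358 = 1074
    C-H: 8 × 400 = 3200
    C-I: 2 × 247 = 494
    Σ(formed) = 4768 kJ
  ΔH_A = 4662 − 4768 = −106 kJ
Reaction B:
  Bonds broken (reactants):
    C-H: 8 × 400 = 3200
    N-H: 6 × 406 = 2436
    O=O: 3 × 490 = 1470
    Σ(broken) = 7106 kJ
  Bonds formed (products):
    C≡N: 2 × 903 = 1806
    C-H: 2 × 400 = 800
    O-H: 12 × 451 = 5412
    Σ(formed) = 8018 kJ
  ΔH_B = 7106 − 8018 = −912 kJ
ΔH_A − ΔH_B = +806 kJ, so reaction B has the more negative ΔH; |ΔH_A − ΔH_B| = 806 kJ.

Reaction B, by 806 kJ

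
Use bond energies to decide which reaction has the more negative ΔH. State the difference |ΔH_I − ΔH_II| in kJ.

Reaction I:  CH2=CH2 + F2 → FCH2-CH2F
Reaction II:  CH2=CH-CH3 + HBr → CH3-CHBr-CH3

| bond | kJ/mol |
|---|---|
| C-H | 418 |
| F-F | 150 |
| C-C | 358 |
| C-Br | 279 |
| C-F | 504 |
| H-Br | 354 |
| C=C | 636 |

Reaction I:
  Bonds broken (reactants):
    C-H: 4 × 418 = 1672
    C=C: 1 × 636 = 636
    F-F: 1 × 150 = 150
    Σ(broken) = 2458 kJ
  Bonds formed (products):
    C-C: 1 × 358 = 358
    C-F: 2 × 504 = 1008
    C-H: 4 × 418 = 1672
    Σ(formed) = 3038 kJ
  ΔH_I = 2458 − 3038 = −580 kJ
Reaction II:
  Bonds broken (reactants):
    C-C: 1 × 358 = 358
    C-H: 6 × 418 = 2508
    C=C: 1 × 636 = 636
    H-Br: 1 × 354 = 354
    Σ(broken) = 3856 kJ
  Bonds formed (products):
    C-Br: 1 × 279 = 279
    C-C: 2 × 358 = 716
    C-H: 7 × 418 = 2926
    Σ(formed) = 3921 kJ
  ΔH_II = 3856 − 3921 = −65 kJ
ΔH_I − ΔH_II = −515 kJ, so reaction I has the more negative ΔH; |ΔH_I − ΔH_II| = 515 kJ.

Reaction I, by 515 kJ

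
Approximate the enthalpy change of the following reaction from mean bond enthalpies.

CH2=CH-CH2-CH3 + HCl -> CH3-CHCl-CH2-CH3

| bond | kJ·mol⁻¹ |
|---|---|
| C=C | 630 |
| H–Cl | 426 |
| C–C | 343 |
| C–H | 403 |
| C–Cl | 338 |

Bonds broken (reactants):
  C–C: 2 × 343 = 686
  C–H: 8 × 403 = 3224
  C=C: 1 × 630 = 630
  H–Cl: 1 × 426 = 426
  Σ(broken) = 4966 kJ
Bonds formed (products):
  C–C: 3 × 343 = 1029
  C–Cl: 1 × 338 = 338
  C–H: 9 × 403 = 3627
  Σ(formed) = 4994 kJ
ΔH = Σ(broken) − Σ(formed) = 4966 − 4994 = −28 kJ

ΔH ≈ −28 kJ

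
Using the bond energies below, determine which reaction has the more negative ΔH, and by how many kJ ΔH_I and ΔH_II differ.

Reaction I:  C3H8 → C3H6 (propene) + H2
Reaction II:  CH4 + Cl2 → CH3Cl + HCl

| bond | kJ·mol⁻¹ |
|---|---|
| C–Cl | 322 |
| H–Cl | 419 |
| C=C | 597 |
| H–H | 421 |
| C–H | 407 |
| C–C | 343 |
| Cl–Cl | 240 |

Reaction II, by 233 kJ

Reaction I:
  Bonds broken (reactants):
    C–C: 2 × 343 = 686
    C–H: 8 × 407 = 3256
    Σ(broken) = 3942 kJ
  Bonds formed (products):
    C–C: 1 × 343 = 343
    C–H: 6 × 407 = 2442
    C=C: 1 × 597 = 597
    H–H: 1 × 421 = 421
    Σ(formed) = 3803 kJ
  ΔH_I = 3942 − 3803 = +139 kJ
Reaction II:
  Bonds broken (reactants):
    C–H: 4 × 407 = 1628
    Cl–Cl: 1 × 240 = 240
    Σ(broken) = 1868 kJ
  Bonds formed (products):
    C–Cl: 1 × 322 = 322
    C–H: 3 × 407 = 1221
    H–Cl: 1 × 419 = 419
    Σ(formed) = 1962 kJ
  ΔH_II = 1868 − 1962 = −94 kJ
ΔH_I − ΔH_II = +233 kJ, so reaction II has the more negative ΔH; |ΔH_I − ΔH_II| = 233 kJ.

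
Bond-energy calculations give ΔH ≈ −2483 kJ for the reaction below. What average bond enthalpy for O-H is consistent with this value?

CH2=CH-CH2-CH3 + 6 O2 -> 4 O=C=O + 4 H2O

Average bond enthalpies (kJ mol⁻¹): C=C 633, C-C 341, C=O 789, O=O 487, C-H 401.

D(O-H) ≈ 452 kJ/mol

Let D be the O-H bond energy.
Σ(broken) = 2×341 + 8×401 + 1×633 + 6×487 = 7445
Σ(formed) = 8×789 + 8×D = 6312 + 8D
ΔH = Σ(broken) − Σ(formed) = (7445) − (6312 + 8D) = +1133 − 8D
Setting this equal to −2483 kJ gives 8D = 3616, so D = 452 kJ/mol.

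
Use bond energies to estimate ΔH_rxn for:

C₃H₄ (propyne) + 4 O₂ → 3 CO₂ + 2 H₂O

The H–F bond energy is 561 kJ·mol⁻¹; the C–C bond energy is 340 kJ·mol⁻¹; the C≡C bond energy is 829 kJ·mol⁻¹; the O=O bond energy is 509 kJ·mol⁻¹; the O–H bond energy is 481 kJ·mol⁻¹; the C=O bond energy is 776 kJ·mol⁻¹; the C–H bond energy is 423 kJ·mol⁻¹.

ΔH ≈ −1683 kJ

Bonds broken (reactants):
  C≡C: 1 × 829 = 829
  C–C: 1 × 340 = 340
  C–H: 4 × 423 = 1692
  O=O: 4 × 509 = 2036
  Σ(broken) = 4897 kJ
Bonds formed (products):
  C=O: 6 × 776 = 4656
  O–H: 4 × 481 = 1924
  Σ(formed) = 6580 kJ
ΔH = Σ(broken) − Σ(formed) = 4897 − 6580 = −1683 kJ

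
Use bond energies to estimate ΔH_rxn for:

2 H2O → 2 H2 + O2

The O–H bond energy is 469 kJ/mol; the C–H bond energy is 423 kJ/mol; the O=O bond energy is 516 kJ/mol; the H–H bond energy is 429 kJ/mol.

ΔH ≈ +502 kJ

Bonds broken (reactants):
  O–H: 4 × 469 = 1876
  Σ(broken) = 1876 kJ
Bonds formed (products):
  H–H: 2 × 429 = 858
  O=O: 1 × 516 = 516
  Σ(formed) = 1374 kJ
ΔH = Σ(broken) − Σ(formed) = 1876 − 1374 = +502 kJ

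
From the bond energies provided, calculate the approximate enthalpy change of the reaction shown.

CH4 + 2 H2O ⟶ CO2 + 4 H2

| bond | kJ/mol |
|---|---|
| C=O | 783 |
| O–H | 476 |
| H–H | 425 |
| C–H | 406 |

ΔH ≈ +262 kJ

Bonds broken (reactants):
  C–H: 4 × 406 = 1624
  O–H: 4 × 476 = 1904
  Σ(broken) = 3528 kJ
Bonds formed (products):
  C=O: 2 × 783 = 1566
  H–H: 4 × 425 = 1700
  Σ(formed) = 3266 kJ
ΔH = Σ(broken) − Σ(formed) = 3528 − 3266 = +262 kJ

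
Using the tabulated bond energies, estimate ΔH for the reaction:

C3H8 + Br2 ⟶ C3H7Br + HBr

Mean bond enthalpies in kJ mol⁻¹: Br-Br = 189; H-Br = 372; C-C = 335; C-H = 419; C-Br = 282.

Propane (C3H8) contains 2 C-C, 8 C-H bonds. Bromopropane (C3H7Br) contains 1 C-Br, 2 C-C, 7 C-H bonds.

Bonds broken (reactants):
  Br-Br: 1 × 189 = 189
  C-C: 2 × 335 = 670
  C-H: 8 × 419 = 3352
  Σ(broken) = 4211 kJ
Bonds formed (products):
  C-Br: 1 × 282 = 282
  C-C: 2 × 335 = 670
  C-H: 7 × 419 = 2933
  H-Br: 1 × 372 = 372
  Σ(formed) = 4257 kJ
ΔH = Σ(broken) − Σ(formed) = 4211 − 4257 = −46 kJ

ΔH ≈ −46 kJ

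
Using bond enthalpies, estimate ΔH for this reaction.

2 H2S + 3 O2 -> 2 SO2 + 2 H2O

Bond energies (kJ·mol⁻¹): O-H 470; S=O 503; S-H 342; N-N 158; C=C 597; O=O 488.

Bonds broken (reactants):
  O=O: 3 × 488 = 1464
  S-H: 4 × 342 = 1368
  Σ(broken) = 2832 kJ
Bonds formed (products):
  O-H: 4 × 470 = 1880
  S=O: 4 × 503 = 2012
  Σ(formed) = 3892 kJ
ΔH = Σ(broken) − Σ(formed) = 2832 − 3892 = −1060 kJ

ΔH ≈ −1060 kJ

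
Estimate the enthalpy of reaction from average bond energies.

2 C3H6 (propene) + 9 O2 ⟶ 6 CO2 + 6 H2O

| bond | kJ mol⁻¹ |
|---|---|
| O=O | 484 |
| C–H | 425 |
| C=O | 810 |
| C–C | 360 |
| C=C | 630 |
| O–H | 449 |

Bonds broken (reactants):
  C–C: 2 × 360 = 720
  C–H: 12 × 425 = 5100
  C=C: 2 × 630 = 1260
  O=O: 9 × 484 = 4356
  Σ(broken) = 11436 kJ
Bonds formed (products):
  C=O: 12 × 810 = 9720
  O–H: 12 × 449 = 5388
  Σ(formed) = 15108 kJ
ΔH = Σ(broken) − Σ(formed) = 11436 − 15108 = −3672 kJ

ΔH ≈ −3672 kJ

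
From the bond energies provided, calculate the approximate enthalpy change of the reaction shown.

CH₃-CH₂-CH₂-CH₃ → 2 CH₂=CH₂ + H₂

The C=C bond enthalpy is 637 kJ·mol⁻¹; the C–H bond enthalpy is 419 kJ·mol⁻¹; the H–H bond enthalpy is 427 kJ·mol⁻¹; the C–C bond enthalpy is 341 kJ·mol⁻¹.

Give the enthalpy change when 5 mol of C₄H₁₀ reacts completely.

ΔH = +800 kJ

Bonds broken (reactants):
  C–C: 3 × 341 = 1023
  C–H: 10 × 419 = 4190
  Σ(broken) = 5213 kJ
Bonds formed (products):
  C–H: 8 × 419 = 3352
  C=C: 2 × 637 = 1274
  H–H: 1 × 427 = 427
  Σ(formed) = 5053 kJ
ΔH = Σ(broken) − Σ(formed) = 5213 − 5053 = +160 kJ
For 5× the reaction as written: 5 × (+160) = +800 kJ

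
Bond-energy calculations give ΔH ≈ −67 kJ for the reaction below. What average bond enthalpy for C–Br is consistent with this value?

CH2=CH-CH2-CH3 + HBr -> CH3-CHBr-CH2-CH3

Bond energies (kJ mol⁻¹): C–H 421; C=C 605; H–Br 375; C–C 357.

Let D be the C–Br bond energy.
Σ(broken) = 2×357 + 8×421 + 1×605 + 1×375 = 5062
Σ(formed) = 1×D + 3×357 + 9×421 = 4860 + D
ΔH = Σ(broken) − Σ(formed) = (5062) − (4860 + D) = +202 − D
Setting this equal to −67 kJ gives D = 269 kJ/mol.

D(C–Br) ≈ 269 kJ/mol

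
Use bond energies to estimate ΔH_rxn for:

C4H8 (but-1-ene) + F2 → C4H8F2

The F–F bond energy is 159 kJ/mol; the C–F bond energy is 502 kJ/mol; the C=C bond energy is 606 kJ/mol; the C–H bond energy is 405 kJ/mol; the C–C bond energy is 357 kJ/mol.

Bonds broken (reactants):
  C–C: 2 × 357 = 714
  C–H: 8 × 405 = 3240
  C=C: 1 × 606 = 606
  F–F: 1 × 159 = 159
  Σ(broken) = 4719 kJ
Bonds formed (products):
  C–C: 3 × 357 = 1071
  C–F: 2 × 502 = 1004
  C–H: 8 × 405 = 3240
  Σ(formed) = 5315 kJ
ΔH = Σ(broken) − Σ(formed) = 4719 − 5315 = −596 kJ

ΔH ≈ −596 kJ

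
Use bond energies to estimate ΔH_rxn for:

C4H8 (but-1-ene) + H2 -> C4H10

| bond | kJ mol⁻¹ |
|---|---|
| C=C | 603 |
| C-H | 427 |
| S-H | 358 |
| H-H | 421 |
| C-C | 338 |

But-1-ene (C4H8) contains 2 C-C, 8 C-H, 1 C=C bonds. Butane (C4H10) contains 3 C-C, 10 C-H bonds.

Bonds broken (reactants):
  C-C: 2 × 338 = 676
  C-H: 8 × 427 = 3416
  C=C: 1 × 603 = 603
  H-H: 1 × 421 = 421
  Σ(broken) = 5116 kJ
Bonds formed (products):
  C-C: 3 × 338 = 1014
  C-H: 10 × 427 = 4270
  Σ(formed) = 5284 kJ
ΔH = Σ(broken) − Σ(formed) = 5116 − 5284 = −168 kJ

ΔH ≈ −168 kJ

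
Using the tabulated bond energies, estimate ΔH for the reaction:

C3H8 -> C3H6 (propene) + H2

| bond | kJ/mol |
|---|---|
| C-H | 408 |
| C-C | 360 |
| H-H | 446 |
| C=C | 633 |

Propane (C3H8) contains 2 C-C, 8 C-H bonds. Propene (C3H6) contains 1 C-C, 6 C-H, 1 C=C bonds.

Bonds broken (reactants):
  C-C: 2 × 360 = 720
  C-H: 8 × 408 = 3264
  Σ(broken) = 3984 kJ
Bonds formed (products):
  C-C: 1 × 360 = 360
  C-H: 6 × 408 = 2448
  C=C: 1 × 633 = 633
  H-H: 1 × 446 = 446
  Σ(formed) = 3887 kJ
ΔH = Σ(broken) − Σ(formed) = 3984 − 3887 = +97 kJ

ΔH ≈ +97 kJ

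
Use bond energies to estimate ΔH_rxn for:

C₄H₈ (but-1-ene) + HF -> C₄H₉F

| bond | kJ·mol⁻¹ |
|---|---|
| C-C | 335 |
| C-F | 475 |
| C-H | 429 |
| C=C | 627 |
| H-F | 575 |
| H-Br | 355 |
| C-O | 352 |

ΔH ≈ −37 kJ

Bonds broken (reactants):
  C-C: 2 × 335 = 670
  C-H: 8 × 429 = 3432
  C=C: 1 × 627 = 627
  H-F: 1 × 575 = 575
  Σ(broken) = 5304 kJ
Bonds formed (products):
  C-C: 3 × 335 = 1005
  C-F: 1 × 475 = 475
  C-H: 9 × 429 = 3861
  Σ(formed) = 5341 kJ
ΔH = Σ(broken) − Σ(formed) = 5304 − 5341 = −37 kJ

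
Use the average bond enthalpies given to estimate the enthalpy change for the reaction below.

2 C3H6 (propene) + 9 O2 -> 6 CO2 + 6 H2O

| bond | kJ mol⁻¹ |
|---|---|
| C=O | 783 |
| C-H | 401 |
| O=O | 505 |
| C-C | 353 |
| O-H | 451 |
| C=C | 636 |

ΔH ≈ −3473 kJ

Bonds broken (reactants):
  C-C: 2 × 353 = 706
  C-H: 12 × 401 = 4812
  C=C: 2 × 636 = 1272
  O=O: 9 × 505 = 4545
  Σ(broken) = 11335 kJ
Bonds formed (products):
  C=O: 12 × 783 = 9396
  O-H: 12 × 451 = 5412
  Σ(formed) = 14808 kJ
ΔH = Σ(broken) − Σ(formed) = 11335 − 14808 = −3473 kJ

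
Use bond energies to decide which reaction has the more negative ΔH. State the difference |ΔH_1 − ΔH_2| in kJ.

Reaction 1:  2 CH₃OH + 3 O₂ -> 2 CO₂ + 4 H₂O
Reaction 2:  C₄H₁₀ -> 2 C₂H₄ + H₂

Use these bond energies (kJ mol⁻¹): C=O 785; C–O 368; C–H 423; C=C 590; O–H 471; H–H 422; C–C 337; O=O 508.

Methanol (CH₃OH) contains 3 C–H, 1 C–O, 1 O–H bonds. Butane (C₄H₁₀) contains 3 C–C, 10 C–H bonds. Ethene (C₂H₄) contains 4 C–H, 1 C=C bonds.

Reaction 1, by 1423 kJ

Reaction 1:
  Bonds broken (reactants):
    C–H: 6 × 423 = 2538
    C–O: 2 × 368 = 736
    O–H: 2 × 471 = 942
    O=O: 3 × 508 = 1524
    Σ(broken) = 5740 kJ
  Bonds formed (products):
    C=O: 4 × 785 = 3140
    O–H: 8 × 471 = 3768
    Σ(formed) = 6908 kJ
  ΔH_1 = 5740 − 6908 = −1168 kJ
Reaction 2:
  Bonds broken (reactants):
    C–C: 3 × 337 = 1011
    C–H: 10 × 423 = 4230
    Σ(broken) = 5241 kJ
  Bonds formed (products):
    C–H: 8 × 423 = 3384
    C=C: 2 × 590 = 1180
    H–H: 1 × 422 = 422
    Σ(formed) = 4986 kJ
  ΔH_2 = 5241 − 4986 = +255 kJ
ΔH_1 − ΔH_2 = −1423 kJ, so reaction 1 has the more negative ΔH; |ΔH_1 − ΔH_2| = 1423 kJ.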